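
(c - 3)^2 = c^2 - 6*c + 9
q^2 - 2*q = q*(q - 2)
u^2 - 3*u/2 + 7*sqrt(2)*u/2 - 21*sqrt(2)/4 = (u - 3/2)*(u + 7*sqrt(2)/2)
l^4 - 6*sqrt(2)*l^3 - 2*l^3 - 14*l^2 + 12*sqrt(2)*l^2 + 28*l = l*(l - 2)*(l - 7*sqrt(2))*(l + sqrt(2))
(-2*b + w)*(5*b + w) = -10*b^2 + 3*b*w + w^2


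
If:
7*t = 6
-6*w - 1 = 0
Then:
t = 6/7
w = -1/6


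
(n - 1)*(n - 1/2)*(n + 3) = n^3 + 3*n^2/2 - 4*n + 3/2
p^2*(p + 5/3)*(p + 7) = p^4 + 26*p^3/3 + 35*p^2/3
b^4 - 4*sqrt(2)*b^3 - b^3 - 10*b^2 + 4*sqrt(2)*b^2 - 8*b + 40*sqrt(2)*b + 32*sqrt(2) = (b - 4)*(b + 1)*(b + 2)*(b - 4*sqrt(2))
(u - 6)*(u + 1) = u^2 - 5*u - 6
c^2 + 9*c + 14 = (c + 2)*(c + 7)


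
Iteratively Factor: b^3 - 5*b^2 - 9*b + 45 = (b + 3)*(b^2 - 8*b + 15) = (b - 3)*(b + 3)*(b - 5)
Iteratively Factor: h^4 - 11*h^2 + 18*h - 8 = (h + 4)*(h^3 - 4*h^2 + 5*h - 2) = (h - 2)*(h + 4)*(h^2 - 2*h + 1) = (h - 2)*(h - 1)*(h + 4)*(h - 1)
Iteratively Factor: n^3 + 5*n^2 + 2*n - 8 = (n + 4)*(n^2 + n - 2) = (n - 1)*(n + 4)*(n + 2)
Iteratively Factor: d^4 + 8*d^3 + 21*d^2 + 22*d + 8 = (d + 1)*(d^3 + 7*d^2 + 14*d + 8) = (d + 1)^2*(d^2 + 6*d + 8) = (d + 1)^2*(d + 4)*(d + 2)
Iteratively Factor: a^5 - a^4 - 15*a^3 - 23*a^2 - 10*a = (a - 5)*(a^4 + 4*a^3 + 5*a^2 + 2*a) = a*(a - 5)*(a^3 + 4*a^2 + 5*a + 2) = a*(a - 5)*(a + 1)*(a^2 + 3*a + 2) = a*(a - 5)*(a + 1)*(a + 2)*(a + 1)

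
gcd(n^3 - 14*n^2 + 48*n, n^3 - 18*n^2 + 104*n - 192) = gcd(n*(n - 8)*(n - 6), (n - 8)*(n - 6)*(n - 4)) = n^2 - 14*n + 48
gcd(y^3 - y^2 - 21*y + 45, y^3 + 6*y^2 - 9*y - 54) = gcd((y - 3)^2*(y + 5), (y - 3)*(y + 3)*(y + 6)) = y - 3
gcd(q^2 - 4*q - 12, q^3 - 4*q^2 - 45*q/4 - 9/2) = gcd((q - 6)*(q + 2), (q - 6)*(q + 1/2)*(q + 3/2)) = q - 6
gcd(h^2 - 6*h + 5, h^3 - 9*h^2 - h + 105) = h - 5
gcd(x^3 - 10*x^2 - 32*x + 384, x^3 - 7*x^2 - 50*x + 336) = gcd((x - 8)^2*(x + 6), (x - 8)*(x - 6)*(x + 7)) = x - 8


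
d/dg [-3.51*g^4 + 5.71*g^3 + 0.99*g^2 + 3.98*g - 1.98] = -14.04*g^3 + 17.13*g^2 + 1.98*g + 3.98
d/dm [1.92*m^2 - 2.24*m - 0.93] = 3.84*m - 2.24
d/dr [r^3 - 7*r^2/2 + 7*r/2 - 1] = 3*r^2 - 7*r + 7/2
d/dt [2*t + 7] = 2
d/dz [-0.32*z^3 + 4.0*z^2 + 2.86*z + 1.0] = -0.96*z^2 + 8.0*z + 2.86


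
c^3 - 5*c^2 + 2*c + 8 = (c - 4)*(c - 2)*(c + 1)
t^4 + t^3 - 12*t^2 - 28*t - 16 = (t - 4)*(t + 1)*(t + 2)^2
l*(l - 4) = l^2 - 4*l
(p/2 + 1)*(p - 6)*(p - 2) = p^3/2 - 3*p^2 - 2*p + 12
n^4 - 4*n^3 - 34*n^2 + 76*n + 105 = (n - 7)*(n - 3)*(n + 1)*(n + 5)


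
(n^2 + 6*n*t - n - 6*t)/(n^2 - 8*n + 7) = (n + 6*t)/(n - 7)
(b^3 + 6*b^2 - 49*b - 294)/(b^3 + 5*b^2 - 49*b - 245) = (b + 6)/(b + 5)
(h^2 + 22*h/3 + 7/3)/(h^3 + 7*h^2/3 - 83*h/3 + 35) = (3*h + 1)/(3*h^2 - 14*h + 15)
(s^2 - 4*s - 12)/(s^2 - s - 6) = (s - 6)/(s - 3)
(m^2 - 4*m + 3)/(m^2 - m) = (m - 3)/m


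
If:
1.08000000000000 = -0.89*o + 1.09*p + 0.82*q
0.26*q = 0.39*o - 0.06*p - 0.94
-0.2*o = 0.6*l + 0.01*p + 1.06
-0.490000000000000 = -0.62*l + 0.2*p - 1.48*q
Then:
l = -3.23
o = 4.24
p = 2.89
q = 2.07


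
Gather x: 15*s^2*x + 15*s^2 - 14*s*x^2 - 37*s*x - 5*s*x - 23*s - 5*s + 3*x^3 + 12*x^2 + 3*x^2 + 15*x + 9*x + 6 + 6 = 15*s^2 - 28*s + 3*x^3 + x^2*(15 - 14*s) + x*(15*s^2 - 42*s + 24) + 12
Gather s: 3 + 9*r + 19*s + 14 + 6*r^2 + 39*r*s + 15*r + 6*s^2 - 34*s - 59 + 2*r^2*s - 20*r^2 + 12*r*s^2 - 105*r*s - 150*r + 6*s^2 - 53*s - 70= -14*r^2 - 126*r + s^2*(12*r + 12) + s*(2*r^2 - 66*r - 68) - 112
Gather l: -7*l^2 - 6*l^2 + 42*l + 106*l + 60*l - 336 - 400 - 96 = -13*l^2 + 208*l - 832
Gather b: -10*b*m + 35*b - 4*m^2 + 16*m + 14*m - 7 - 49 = b*(35 - 10*m) - 4*m^2 + 30*m - 56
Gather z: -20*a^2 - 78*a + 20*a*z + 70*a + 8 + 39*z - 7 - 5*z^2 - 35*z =-20*a^2 - 8*a - 5*z^2 + z*(20*a + 4) + 1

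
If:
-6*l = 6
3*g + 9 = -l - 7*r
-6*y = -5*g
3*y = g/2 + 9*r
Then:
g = -72/41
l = -1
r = -16/41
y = -60/41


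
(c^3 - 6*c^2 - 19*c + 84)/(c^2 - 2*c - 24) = (c^2 - 10*c + 21)/(c - 6)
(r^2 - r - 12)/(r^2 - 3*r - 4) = (r + 3)/(r + 1)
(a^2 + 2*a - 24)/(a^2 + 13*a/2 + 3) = 2*(a - 4)/(2*a + 1)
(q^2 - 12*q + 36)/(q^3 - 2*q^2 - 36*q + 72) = (q - 6)/(q^2 + 4*q - 12)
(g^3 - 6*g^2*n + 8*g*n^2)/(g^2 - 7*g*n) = (g^2 - 6*g*n + 8*n^2)/(g - 7*n)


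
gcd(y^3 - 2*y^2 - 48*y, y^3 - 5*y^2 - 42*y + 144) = y^2 - 2*y - 48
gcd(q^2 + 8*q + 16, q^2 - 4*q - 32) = q + 4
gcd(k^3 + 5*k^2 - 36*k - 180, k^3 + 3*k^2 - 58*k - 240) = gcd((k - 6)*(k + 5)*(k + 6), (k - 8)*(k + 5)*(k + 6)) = k^2 + 11*k + 30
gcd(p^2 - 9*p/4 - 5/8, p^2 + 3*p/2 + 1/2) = 1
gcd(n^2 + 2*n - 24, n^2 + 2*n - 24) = n^2 + 2*n - 24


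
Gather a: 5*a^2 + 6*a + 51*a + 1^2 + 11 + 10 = 5*a^2 + 57*a + 22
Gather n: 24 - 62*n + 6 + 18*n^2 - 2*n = 18*n^2 - 64*n + 30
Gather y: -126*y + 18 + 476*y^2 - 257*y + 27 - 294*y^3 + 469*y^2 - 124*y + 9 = -294*y^3 + 945*y^2 - 507*y + 54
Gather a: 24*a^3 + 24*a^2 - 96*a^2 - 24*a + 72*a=24*a^3 - 72*a^2 + 48*a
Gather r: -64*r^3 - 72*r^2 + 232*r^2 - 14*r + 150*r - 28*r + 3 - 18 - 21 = -64*r^3 + 160*r^2 + 108*r - 36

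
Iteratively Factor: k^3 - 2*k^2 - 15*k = (k - 5)*(k^2 + 3*k) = k*(k - 5)*(k + 3)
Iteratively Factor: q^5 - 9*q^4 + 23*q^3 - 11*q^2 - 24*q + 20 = (q - 5)*(q^4 - 4*q^3 + 3*q^2 + 4*q - 4) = (q - 5)*(q + 1)*(q^3 - 5*q^2 + 8*q - 4) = (q - 5)*(q - 2)*(q + 1)*(q^2 - 3*q + 2) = (q - 5)*(q - 2)*(q - 1)*(q + 1)*(q - 2)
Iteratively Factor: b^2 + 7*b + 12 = (b + 4)*(b + 3)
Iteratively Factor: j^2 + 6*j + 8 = (j + 4)*(j + 2)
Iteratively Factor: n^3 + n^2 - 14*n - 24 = (n - 4)*(n^2 + 5*n + 6) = (n - 4)*(n + 2)*(n + 3)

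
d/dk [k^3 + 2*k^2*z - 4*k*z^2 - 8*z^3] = 3*k^2 + 4*k*z - 4*z^2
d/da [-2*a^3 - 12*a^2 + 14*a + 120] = -6*a^2 - 24*a + 14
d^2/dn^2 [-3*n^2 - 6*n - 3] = -6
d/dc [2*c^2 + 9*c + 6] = 4*c + 9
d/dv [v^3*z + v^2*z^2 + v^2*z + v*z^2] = z*(3*v^2 + 2*v*z + 2*v + z)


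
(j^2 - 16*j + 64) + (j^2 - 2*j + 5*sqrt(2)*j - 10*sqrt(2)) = 2*j^2 - 18*j + 5*sqrt(2)*j - 10*sqrt(2) + 64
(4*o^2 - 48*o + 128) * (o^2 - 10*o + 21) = 4*o^4 - 88*o^3 + 692*o^2 - 2288*o + 2688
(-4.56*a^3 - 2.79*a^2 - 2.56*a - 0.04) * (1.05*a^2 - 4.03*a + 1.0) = -4.788*a^5 + 15.4473*a^4 + 3.9957*a^3 + 7.4848*a^2 - 2.3988*a - 0.04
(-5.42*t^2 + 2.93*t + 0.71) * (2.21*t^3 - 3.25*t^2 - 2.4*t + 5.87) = -11.9782*t^5 + 24.0903*t^4 + 5.0546*t^3 - 41.1549*t^2 + 15.4951*t + 4.1677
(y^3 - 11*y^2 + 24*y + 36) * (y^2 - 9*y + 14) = y^5 - 20*y^4 + 137*y^3 - 334*y^2 + 12*y + 504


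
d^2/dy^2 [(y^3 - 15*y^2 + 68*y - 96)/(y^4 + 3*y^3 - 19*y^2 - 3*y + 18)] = 2*(y^6 - 36*y^5 - 21*y^4 + 1140*y^3 + 3036*y^2 - 1296*y + 1292)/(y^9 + 18*y^8 + 105*y^7 + 162*y^6 - 321*y^5 - 594*y^4 + 323*y^3 + 630*y^2 - 108*y - 216)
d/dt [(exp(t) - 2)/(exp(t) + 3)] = 5*exp(t)/(exp(t) + 3)^2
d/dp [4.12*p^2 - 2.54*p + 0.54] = 8.24*p - 2.54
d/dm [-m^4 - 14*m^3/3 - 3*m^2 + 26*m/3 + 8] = -4*m^3 - 14*m^2 - 6*m + 26/3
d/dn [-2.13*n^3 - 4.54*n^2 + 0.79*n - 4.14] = -6.39*n^2 - 9.08*n + 0.79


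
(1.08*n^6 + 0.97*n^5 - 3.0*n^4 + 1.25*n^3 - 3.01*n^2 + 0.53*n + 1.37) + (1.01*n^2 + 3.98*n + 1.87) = 1.08*n^6 + 0.97*n^5 - 3.0*n^4 + 1.25*n^3 - 2.0*n^2 + 4.51*n + 3.24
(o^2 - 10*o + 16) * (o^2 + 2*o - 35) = o^4 - 8*o^3 - 39*o^2 + 382*o - 560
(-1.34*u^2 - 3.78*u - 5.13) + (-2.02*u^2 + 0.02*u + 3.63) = -3.36*u^2 - 3.76*u - 1.5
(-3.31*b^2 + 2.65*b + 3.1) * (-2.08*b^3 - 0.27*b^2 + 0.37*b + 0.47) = 6.8848*b^5 - 4.6183*b^4 - 8.3882*b^3 - 1.4122*b^2 + 2.3925*b + 1.457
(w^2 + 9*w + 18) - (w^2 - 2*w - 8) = 11*w + 26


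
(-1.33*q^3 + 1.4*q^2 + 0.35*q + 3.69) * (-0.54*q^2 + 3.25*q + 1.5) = 0.7182*q^5 - 5.0785*q^4 + 2.366*q^3 + 1.2449*q^2 + 12.5175*q + 5.535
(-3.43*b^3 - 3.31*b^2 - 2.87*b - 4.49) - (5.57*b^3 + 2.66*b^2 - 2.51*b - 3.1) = -9.0*b^3 - 5.97*b^2 - 0.36*b - 1.39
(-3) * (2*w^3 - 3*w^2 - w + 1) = -6*w^3 + 9*w^2 + 3*w - 3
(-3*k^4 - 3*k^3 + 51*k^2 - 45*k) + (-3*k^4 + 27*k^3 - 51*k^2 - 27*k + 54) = -6*k^4 + 24*k^3 - 72*k + 54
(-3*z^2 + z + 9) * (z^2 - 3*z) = -3*z^4 + 10*z^3 + 6*z^2 - 27*z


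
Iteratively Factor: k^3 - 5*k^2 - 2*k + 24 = (k - 4)*(k^2 - k - 6) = (k - 4)*(k - 3)*(k + 2)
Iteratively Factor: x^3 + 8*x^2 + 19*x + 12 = (x + 1)*(x^2 + 7*x + 12) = (x + 1)*(x + 4)*(x + 3)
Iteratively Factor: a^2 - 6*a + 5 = (a - 5)*(a - 1)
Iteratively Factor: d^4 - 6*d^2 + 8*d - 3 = (d - 1)*(d^3 + d^2 - 5*d + 3) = (d - 1)^2*(d^2 + 2*d - 3) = (d - 1)^2*(d + 3)*(d - 1)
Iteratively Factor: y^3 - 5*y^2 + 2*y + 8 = (y + 1)*(y^2 - 6*y + 8) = (y - 4)*(y + 1)*(y - 2)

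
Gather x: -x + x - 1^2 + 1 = 0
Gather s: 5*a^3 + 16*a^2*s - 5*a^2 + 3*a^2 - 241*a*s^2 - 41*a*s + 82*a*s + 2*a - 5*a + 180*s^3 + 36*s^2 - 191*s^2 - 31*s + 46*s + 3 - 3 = 5*a^3 - 2*a^2 - 3*a + 180*s^3 + s^2*(-241*a - 155) + s*(16*a^2 + 41*a + 15)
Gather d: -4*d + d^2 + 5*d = d^2 + d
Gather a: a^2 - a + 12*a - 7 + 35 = a^2 + 11*a + 28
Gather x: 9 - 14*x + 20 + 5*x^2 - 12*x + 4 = 5*x^2 - 26*x + 33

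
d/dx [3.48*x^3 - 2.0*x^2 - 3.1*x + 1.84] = 10.44*x^2 - 4.0*x - 3.1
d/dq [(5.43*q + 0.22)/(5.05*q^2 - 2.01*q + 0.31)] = (-27.4215*q^2 - 2.222*q + 2.1255)/(25.5025*q^4 - 20.301*q^3 + 7.1711*q^2 - 1.2462*q + 0.0961)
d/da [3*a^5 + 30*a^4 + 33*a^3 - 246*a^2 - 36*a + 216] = 15*a^4 + 120*a^3 + 99*a^2 - 492*a - 36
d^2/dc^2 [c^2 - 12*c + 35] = 2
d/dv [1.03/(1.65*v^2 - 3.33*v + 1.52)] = (3.4299 - 3.399*v)/(1.65*v^2 - 3.33*v + 1.52)^2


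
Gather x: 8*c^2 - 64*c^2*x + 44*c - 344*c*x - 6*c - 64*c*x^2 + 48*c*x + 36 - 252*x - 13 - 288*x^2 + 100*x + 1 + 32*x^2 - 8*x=8*c^2 + 38*c + x^2*(-64*c - 256) + x*(-64*c^2 - 296*c - 160) + 24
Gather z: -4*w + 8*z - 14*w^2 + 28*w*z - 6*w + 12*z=-14*w^2 - 10*w + z*(28*w + 20)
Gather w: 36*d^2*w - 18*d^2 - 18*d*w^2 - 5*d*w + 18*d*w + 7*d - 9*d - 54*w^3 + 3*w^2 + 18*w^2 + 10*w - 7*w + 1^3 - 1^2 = -18*d^2 - 2*d - 54*w^3 + w^2*(21 - 18*d) + w*(36*d^2 + 13*d + 3)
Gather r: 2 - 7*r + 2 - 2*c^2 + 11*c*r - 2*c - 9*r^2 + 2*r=-2*c^2 - 2*c - 9*r^2 + r*(11*c - 5) + 4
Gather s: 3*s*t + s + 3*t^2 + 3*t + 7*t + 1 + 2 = s*(3*t + 1) + 3*t^2 + 10*t + 3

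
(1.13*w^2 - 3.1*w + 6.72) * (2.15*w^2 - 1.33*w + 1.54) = 2.4295*w^4 - 8.1679*w^3 + 20.3112*w^2 - 13.7116*w + 10.3488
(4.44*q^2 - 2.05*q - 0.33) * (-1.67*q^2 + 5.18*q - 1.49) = -7.4148*q^4 + 26.4227*q^3 - 16.6835*q^2 + 1.3451*q + 0.4917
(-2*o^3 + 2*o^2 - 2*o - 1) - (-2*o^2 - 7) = -2*o^3 + 4*o^2 - 2*o + 6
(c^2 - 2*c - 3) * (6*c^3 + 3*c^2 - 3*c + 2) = 6*c^5 - 9*c^4 - 27*c^3 - c^2 + 5*c - 6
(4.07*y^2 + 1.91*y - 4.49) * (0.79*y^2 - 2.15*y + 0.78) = 3.2153*y^4 - 7.2416*y^3 - 4.479*y^2 + 11.1433*y - 3.5022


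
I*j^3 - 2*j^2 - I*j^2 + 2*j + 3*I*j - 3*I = (j - I)*(j + 3*I)*(I*j - I)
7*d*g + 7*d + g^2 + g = (7*d + g)*(g + 1)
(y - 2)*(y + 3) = y^2 + y - 6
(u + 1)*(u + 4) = u^2 + 5*u + 4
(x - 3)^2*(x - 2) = x^3 - 8*x^2 + 21*x - 18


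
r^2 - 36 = (r - 6)*(r + 6)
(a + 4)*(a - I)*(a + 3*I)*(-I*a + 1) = -I*a^4 + 3*a^3 - 4*I*a^3 + 12*a^2 - I*a^2 + 3*a - 4*I*a + 12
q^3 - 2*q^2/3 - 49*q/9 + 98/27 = (q - 7/3)*(q - 2/3)*(q + 7/3)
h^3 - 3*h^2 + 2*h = h*(h - 2)*(h - 1)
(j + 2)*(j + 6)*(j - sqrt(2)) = j^3 - sqrt(2)*j^2 + 8*j^2 - 8*sqrt(2)*j + 12*j - 12*sqrt(2)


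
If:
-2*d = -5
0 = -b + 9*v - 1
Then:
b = 9*v - 1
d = 5/2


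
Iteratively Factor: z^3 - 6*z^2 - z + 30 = (z + 2)*(z^2 - 8*z + 15) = (z - 3)*(z + 2)*(z - 5)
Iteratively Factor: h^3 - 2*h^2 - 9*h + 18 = (h - 3)*(h^2 + h - 6) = (h - 3)*(h - 2)*(h + 3)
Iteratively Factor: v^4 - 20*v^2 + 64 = (v - 4)*(v^3 + 4*v^2 - 4*v - 16) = (v - 4)*(v + 4)*(v^2 - 4) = (v - 4)*(v + 2)*(v + 4)*(v - 2)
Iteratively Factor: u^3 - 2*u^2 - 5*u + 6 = (u - 3)*(u^2 + u - 2) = (u - 3)*(u + 2)*(u - 1)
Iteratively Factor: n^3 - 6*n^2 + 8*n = (n - 2)*(n^2 - 4*n) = (n - 4)*(n - 2)*(n)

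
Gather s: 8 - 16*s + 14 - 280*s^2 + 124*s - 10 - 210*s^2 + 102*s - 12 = -490*s^2 + 210*s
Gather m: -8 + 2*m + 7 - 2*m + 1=0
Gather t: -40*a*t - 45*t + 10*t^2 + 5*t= 10*t^2 + t*(-40*a - 40)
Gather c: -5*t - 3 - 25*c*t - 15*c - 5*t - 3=c*(-25*t - 15) - 10*t - 6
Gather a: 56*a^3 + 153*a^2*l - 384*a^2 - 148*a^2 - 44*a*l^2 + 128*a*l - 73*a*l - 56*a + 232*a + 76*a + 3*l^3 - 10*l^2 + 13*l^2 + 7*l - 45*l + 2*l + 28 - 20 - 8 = 56*a^3 + a^2*(153*l - 532) + a*(-44*l^2 + 55*l + 252) + 3*l^3 + 3*l^2 - 36*l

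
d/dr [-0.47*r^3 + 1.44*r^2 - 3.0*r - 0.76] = -1.41*r^2 + 2.88*r - 3.0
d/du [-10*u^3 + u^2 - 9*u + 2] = -30*u^2 + 2*u - 9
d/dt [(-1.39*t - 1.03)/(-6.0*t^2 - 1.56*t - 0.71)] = (8.34*t^2 + 2.1684*t - (1.39*t + 1.03)*(12.0*t + 1.56) + 0.9869)/(6.0*t^2 + 1.56*t + 0.71)^2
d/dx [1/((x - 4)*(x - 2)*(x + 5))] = (-(x - 4)*(x - 2) - (x - 4)*(x + 5) - (x - 2)*(x + 5))/((x - 4)^2*(x - 2)^2*(x + 5)^2)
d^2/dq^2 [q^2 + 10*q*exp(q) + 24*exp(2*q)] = 10*q*exp(q) + 96*exp(2*q) + 20*exp(q) + 2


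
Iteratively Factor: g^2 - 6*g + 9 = (g - 3)*(g - 3)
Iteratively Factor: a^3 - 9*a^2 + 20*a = (a - 5)*(a^2 - 4*a) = (a - 5)*(a - 4)*(a)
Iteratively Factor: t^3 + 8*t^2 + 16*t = (t + 4)*(t^2 + 4*t) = t*(t + 4)*(t + 4)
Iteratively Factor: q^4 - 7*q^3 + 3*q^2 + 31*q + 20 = (q - 5)*(q^3 - 2*q^2 - 7*q - 4) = (q - 5)*(q - 4)*(q^2 + 2*q + 1) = (q - 5)*(q - 4)*(q + 1)*(q + 1)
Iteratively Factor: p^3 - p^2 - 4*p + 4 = (p - 2)*(p^2 + p - 2) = (p - 2)*(p + 2)*(p - 1)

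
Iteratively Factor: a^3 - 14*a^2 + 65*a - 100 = (a - 5)*(a^2 - 9*a + 20) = (a - 5)*(a - 4)*(a - 5)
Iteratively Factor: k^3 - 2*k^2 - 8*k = (k - 4)*(k^2 + 2*k) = k*(k - 4)*(k + 2)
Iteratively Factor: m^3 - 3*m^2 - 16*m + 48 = (m + 4)*(m^2 - 7*m + 12) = (m - 4)*(m + 4)*(m - 3)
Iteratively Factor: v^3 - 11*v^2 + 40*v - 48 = (v - 4)*(v^2 - 7*v + 12) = (v - 4)*(v - 3)*(v - 4)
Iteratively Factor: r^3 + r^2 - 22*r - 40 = (r - 5)*(r^2 + 6*r + 8) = (r - 5)*(r + 4)*(r + 2)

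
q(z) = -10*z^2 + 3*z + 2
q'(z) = 3 - 20*z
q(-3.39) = -123.09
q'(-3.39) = 70.80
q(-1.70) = -32.00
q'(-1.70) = 37.00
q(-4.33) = -198.48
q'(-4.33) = 89.60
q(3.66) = -120.98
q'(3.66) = -70.20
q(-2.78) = -83.62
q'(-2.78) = 58.60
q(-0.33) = -0.08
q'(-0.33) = 9.60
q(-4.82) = -244.78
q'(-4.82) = 99.40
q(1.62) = -19.38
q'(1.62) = -29.40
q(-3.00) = -97.00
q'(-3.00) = 63.00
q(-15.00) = -2293.00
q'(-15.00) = 303.00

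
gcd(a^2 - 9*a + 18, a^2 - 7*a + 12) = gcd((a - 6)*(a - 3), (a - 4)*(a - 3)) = a - 3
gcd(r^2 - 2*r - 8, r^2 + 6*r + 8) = r + 2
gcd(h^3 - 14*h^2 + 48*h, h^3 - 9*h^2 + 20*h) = h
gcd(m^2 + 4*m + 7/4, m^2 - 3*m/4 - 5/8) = m + 1/2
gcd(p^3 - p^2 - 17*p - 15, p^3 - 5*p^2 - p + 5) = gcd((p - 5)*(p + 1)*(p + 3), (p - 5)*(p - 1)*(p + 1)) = p^2 - 4*p - 5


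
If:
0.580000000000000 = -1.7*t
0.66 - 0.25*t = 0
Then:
No Solution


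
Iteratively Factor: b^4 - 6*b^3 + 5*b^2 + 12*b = (b - 4)*(b^3 - 2*b^2 - 3*b) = (b - 4)*(b + 1)*(b^2 - 3*b) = (b - 4)*(b - 3)*(b + 1)*(b)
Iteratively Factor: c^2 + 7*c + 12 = (c + 4)*(c + 3)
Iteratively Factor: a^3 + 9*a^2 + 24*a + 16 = (a + 4)*(a^2 + 5*a + 4) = (a + 1)*(a + 4)*(a + 4)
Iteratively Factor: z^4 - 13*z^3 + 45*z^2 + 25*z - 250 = (z - 5)*(z^3 - 8*z^2 + 5*z + 50) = (z - 5)^2*(z^2 - 3*z - 10) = (z - 5)^2*(z + 2)*(z - 5)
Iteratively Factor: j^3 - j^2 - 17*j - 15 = (j - 5)*(j^2 + 4*j + 3) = (j - 5)*(j + 1)*(j + 3)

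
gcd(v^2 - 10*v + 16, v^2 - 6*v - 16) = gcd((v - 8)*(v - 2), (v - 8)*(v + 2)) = v - 8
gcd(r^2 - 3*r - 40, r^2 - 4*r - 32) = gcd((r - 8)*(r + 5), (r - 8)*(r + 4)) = r - 8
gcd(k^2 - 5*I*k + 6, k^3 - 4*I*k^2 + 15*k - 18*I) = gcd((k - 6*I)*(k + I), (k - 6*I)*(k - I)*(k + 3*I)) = k - 6*I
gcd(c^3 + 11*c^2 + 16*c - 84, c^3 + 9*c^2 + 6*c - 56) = c^2 + 5*c - 14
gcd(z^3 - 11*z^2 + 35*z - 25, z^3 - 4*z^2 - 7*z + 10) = z^2 - 6*z + 5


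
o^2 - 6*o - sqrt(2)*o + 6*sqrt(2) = (o - 6)*(o - sqrt(2))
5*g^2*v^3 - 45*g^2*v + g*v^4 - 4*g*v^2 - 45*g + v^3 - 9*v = (5*g + v)*(v - 3)*(v + 3)*(g*v + 1)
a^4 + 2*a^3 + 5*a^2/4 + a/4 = a*(a + 1/2)^2*(a + 1)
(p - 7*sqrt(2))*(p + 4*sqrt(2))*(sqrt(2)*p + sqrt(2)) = sqrt(2)*p^3 - 6*p^2 + sqrt(2)*p^2 - 56*sqrt(2)*p - 6*p - 56*sqrt(2)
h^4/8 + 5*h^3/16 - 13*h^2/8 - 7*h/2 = h*(h/4 + 1)*(h/2 + 1)*(h - 7/2)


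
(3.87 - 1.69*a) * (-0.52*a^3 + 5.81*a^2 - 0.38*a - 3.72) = 0.8788*a^4 - 11.8313*a^3 + 23.1269*a^2 + 4.8162*a - 14.3964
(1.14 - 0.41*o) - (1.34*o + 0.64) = 0.5 - 1.75*o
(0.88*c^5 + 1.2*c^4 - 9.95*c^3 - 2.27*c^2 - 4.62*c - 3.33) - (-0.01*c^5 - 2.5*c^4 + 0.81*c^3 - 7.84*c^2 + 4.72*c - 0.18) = 0.89*c^5 + 3.7*c^4 - 10.76*c^3 + 5.57*c^2 - 9.34*c - 3.15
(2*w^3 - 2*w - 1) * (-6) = -12*w^3 + 12*w + 6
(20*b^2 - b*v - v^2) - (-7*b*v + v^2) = 20*b^2 + 6*b*v - 2*v^2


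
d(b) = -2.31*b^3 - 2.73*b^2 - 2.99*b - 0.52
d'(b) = -6.93*b^2 - 5.46*b - 2.99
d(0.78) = -5.61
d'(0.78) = -11.47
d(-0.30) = 0.19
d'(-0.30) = -1.98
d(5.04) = -380.67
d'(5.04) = -206.54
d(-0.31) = 0.21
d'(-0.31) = -1.96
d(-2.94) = 43.38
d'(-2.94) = -46.84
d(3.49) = -142.40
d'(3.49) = -106.45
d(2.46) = -58.79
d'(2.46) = -58.36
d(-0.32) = 0.23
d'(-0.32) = -1.95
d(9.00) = -1932.55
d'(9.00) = -613.46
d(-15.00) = 7226.33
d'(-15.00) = -1480.34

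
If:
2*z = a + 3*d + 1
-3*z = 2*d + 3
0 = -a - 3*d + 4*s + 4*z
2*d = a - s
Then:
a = -71/80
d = -39/80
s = 7/80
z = -27/40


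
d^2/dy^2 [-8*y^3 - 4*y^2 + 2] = -48*y - 8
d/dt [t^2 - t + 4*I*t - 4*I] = 2*t - 1 + 4*I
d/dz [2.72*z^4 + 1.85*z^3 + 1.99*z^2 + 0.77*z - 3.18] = 10.88*z^3 + 5.55*z^2 + 3.98*z + 0.77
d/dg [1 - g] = -1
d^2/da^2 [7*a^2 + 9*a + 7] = 14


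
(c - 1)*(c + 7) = c^2 + 6*c - 7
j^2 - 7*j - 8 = (j - 8)*(j + 1)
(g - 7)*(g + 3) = g^2 - 4*g - 21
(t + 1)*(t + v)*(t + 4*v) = t^3 + 5*t^2*v + t^2 + 4*t*v^2 + 5*t*v + 4*v^2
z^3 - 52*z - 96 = (z - 8)*(z + 2)*(z + 6)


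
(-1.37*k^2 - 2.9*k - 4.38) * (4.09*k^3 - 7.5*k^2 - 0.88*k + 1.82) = -5.6033*k^5 - 1.586*k^4 + 5.0414*k^3 + 32.9086*k^2 - 1.4236*k - 7.9716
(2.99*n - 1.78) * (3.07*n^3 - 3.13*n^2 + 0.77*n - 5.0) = 9.1793*n^4 - 14.8233*n^3 + 7.8737*n^2 - 16.3206*n + 8.9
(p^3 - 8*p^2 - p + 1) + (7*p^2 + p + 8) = p^3 - p^2 + 9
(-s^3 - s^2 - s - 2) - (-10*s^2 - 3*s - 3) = -s^3 + 9*s^2 + 2*s + 1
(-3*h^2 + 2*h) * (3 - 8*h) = 24*h^3 - 25*h^2 + 6*h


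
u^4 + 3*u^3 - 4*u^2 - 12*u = u*(u - 2)*(u + 2)*(u + 3)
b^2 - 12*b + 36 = (b - 6)^2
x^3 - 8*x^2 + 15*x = x*(x - 5)*(x - 3)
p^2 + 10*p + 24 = (p + 4)*(p + 6)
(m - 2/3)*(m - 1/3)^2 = m^3 - 4*m^2/3 + 5*m/9 - 2/27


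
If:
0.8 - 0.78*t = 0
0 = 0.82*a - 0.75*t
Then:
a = 0.94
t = 1.03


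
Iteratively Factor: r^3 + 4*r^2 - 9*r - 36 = (r + 3)*(r^2 + r - 12) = (r + 3)*(r + 4)*(r - 3)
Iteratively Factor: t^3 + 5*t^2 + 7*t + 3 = (t + 1)*(t^2 + 4*t + 3) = (t + 1)*(t + 3)*(t + 1)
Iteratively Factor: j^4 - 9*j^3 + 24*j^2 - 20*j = (j - 5)*(j^3 - 4*j^2 + 4*j) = j*(j - 5)*(j^2 - 4*j + 4) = j*(j - 5)*(j - 2)*(j - 2)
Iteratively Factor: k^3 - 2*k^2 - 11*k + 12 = (k + 3)*(k^2 - 5*k + 4) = (k - 1)*(k + 3)*(k - 4)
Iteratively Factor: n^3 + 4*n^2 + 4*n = (n + 2)*(n^2 + 2*n) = n*(n + 2)*(n + 2)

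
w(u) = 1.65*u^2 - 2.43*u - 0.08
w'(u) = 3.3*u - 2.43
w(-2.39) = 15.15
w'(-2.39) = -10.32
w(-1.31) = 5.93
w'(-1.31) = -6.75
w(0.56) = -0.92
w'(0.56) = -0.58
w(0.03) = -0.15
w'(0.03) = -2.33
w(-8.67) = 145.02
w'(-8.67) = -31.04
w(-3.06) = 22.81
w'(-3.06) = -12.53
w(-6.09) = 75.91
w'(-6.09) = -22.53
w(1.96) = 1.50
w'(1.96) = 4.04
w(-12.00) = 266.68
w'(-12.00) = -42.03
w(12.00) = 208.36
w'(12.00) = 37.17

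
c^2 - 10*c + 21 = (c - 7)*(c - 3)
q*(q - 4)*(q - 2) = q^3 - 6*q^2 + 8*q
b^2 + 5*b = b*(b + 5)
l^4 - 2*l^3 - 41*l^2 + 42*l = l*(l - 7)*(l - 1)*(l + 6)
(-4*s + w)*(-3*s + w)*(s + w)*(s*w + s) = 12*s^4*w + 12*s^4 + 5*s^3*w^2 + 5*s^3*w - 6*s^2*w^3 - 6*s^2*w^2 + s*w^4 + s*w^3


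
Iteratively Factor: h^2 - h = (h - 1)*(h)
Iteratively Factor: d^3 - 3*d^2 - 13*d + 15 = (d - 1)*(d^2 - 2*d - 15) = (d - 1)*(d + 3)*(d - 5)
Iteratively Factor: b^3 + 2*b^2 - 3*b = (b - 1)*(b^2 + 3*b) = (b - 1)*(b + 3)*(b)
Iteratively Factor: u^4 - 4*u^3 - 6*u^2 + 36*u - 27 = (u - 1)*(u^3 - 3*u^2 - 9*u + 27) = (u - 3)*(u - 1)*(u^2 - 9) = (u - 3)*(u - 1)*(u + 3)*(u - 3)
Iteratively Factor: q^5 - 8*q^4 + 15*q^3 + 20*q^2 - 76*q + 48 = (q - 1)*(q^4 - 7*q^3 + 8*q^2 + 28*q - 48) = (q - 2)*(q - 1)*(q^3 - 5*q^2 - 2*q + 24) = (q - 3)*(q - 2)*(q - 1)*(q^2 - 2*q - 8) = (q - 4)*(q - 3)*(q - 2)*(q - 1)*(q + 2)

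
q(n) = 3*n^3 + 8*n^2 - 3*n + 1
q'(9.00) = 870.00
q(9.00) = 2809.00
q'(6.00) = 417.00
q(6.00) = 919.00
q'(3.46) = 160.10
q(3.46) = 210.66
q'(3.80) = 187.76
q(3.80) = 269.74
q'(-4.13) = 84.43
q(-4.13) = -61.49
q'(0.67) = 11.76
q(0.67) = 3.48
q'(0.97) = 20.99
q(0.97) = 8.36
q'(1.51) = 41.68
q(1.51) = 25.04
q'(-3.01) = 30.38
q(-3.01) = 0.70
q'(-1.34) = -8.28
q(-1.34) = 12.17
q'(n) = 9*n^2 + 16*n - 3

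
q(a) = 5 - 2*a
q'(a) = -2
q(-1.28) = 7.56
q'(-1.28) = -2.00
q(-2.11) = 9.22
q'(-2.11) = -2.00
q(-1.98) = 8.96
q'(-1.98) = -2.00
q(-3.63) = 12.26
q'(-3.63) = -2.00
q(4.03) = -3.06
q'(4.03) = -2.00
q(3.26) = -1.52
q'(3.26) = -2.00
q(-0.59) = 6.18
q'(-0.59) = -2.00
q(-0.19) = 5.38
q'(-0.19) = -2.00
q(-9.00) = 23.00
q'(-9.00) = -2.00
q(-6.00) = 17.00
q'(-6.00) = -2.00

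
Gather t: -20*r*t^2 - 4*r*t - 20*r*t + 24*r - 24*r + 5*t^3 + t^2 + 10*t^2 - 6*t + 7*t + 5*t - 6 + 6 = 5*t^3 + t^2*(11 - 20*r) + t*(6 - 24*r)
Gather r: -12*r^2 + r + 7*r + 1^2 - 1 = -12*r^2 + 8*r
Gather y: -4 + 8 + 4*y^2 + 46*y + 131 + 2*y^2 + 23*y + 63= 6*y^2 + 69*y + 198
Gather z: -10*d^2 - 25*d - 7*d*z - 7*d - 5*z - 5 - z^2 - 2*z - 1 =-10*d^2 - 32*d - z^2 + z*(-7*d - 7) - 6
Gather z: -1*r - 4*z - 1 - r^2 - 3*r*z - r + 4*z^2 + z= -r^2 - 2*r + 4*z^2 + z*(-3*r - 3) - 1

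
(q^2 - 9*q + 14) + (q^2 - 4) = 2*q^2 - 9*q + 10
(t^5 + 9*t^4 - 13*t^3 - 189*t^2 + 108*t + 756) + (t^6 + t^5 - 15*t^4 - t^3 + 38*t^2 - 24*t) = t^6 + 2*t^5 - 6*t^4 - 14*t^3 - 151*t^2 + 84*t + 756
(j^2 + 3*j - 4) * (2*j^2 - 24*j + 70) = 2*j^4 - 18*j^3 - 10*j^2 + 306*j - 280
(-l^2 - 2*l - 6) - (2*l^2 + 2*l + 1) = -3*l^2 - 4*l - 7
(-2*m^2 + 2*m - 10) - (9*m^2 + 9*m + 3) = -11*m^2 - 7*m - 13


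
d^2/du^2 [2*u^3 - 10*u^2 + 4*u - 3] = 12*u - 20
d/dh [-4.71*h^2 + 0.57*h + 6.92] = 0.57 - 9.42*h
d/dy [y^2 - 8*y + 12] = 2*y - 8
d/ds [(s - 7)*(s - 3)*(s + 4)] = 3*s^2 - 12*s - 19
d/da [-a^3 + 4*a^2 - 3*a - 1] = -3*a^2 + 8*a - 3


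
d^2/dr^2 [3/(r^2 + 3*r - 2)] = 6*(-r^2 - 3*r + (2*r + 3)^2 + 2)/(r^2 + 3*r - 2)^3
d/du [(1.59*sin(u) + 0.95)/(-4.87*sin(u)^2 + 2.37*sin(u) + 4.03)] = (7.7433*sin(u)^2 + 9.253*sin(u) + 4.1562)*cos(u)/(23.7169*sin(u)^4 - 23.0838*sin(u)^3 - 33.6353*sin(u)^2 + 19.1022*sin(u) + 16.2409)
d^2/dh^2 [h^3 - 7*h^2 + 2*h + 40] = 6*h - 14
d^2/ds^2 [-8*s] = 0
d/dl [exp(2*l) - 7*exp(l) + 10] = (2*exp(l) - 7)*exp(l)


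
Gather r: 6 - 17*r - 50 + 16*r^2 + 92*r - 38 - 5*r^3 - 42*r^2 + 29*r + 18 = -5*r^3 - 26*r^2 + 104*r - 64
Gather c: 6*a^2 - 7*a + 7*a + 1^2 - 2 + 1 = 6*a^2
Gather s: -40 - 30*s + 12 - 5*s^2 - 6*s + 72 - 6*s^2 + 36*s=44 - 11*s^2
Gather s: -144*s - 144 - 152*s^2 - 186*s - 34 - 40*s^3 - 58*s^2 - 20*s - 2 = -40*s^3 - 210*s^2 - 350*s - 180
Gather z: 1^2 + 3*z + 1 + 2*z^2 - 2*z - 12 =2*z^2 + z - 10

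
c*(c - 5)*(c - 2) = c^3 - 7*c^2 + 10*c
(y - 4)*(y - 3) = y^2 - 7*y + 12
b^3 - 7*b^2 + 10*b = b*(b - 5)*(b - 2)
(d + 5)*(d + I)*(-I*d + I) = -I*d^3 + d^2 - 4*I*d^2 + 4*d + 5*I*d - 5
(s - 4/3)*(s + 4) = s^2 + 8*s/3 - 16/3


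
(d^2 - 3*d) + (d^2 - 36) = 2*d^2 - 3*d - 36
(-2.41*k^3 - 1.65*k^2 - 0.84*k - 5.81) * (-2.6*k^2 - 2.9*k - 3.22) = 6.266*k^5 + 11.279*k^4 + 14.7292*k^3 + 22.855*k^2 + 19.5538*k + 18.7082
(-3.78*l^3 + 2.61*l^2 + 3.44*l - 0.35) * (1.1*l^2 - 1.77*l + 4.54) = -4.158*l^5 + 9.5616*l^4 - 17.9969*l^3 + 5.3756*l^2 + 16.2371*l - 1.589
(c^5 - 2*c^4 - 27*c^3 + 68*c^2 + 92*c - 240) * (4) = 4*c^5 - 8*c^4 - 108*c^3 + 272*c^2 + 368*c - 960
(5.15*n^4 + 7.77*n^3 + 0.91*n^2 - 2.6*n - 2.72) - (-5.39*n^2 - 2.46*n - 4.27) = 5.15*n^4 + 7.77*n^3 + 6.3*n^2 - 0.14*n + 1.55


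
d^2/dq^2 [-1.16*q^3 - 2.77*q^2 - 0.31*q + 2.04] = -6.96*q - 5.54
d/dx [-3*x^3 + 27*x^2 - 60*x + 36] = -9*x^2 + 54*x - 60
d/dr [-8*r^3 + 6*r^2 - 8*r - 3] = -24*r^2 + 12*r - 8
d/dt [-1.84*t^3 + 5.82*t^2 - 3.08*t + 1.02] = -5.52*t^2 + 11.64*t - 3.08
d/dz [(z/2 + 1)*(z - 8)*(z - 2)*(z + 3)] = 2*z^3 - 15*z^2/2 - 28*z + 10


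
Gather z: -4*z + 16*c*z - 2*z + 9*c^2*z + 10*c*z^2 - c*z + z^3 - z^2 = z^3 + z^2*(10*c - 1) + z*(9*c^2 + 15*c - 6)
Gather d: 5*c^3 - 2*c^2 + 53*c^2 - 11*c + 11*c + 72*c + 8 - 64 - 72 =5*c^3 + 51*c^2 + 72*c - 128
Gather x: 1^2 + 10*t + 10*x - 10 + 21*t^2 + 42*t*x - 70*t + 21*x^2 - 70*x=21*t^2 - 60*t + 21*x^2 + x*(42*t - 60) - 9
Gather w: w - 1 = w - 1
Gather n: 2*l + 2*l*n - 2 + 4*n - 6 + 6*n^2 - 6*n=2*l + 6*n^2 + n*(2*l - 2) - 8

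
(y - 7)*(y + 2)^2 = y^3 - 3*y^2 - 24*y - 28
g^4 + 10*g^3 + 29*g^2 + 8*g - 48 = (g - 1)*(g + 3)*(g + 4)^2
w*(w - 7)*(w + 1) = w^3 - 6*w^2 - 7*w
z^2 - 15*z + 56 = (z - 8)*(z - 7)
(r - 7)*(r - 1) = r^2 - 8*r + 7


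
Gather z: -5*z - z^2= -z^2 - 5*z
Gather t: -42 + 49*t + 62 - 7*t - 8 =42*t + 12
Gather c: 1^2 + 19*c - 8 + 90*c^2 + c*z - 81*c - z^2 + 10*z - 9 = 90*c^2 + c*(z - 62) - z^2 + 10*z - 16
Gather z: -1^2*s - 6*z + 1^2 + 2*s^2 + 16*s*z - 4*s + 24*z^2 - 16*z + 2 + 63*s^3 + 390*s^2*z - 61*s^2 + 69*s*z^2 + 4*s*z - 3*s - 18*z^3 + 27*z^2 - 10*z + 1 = 63*s^3 - 59*s^2 - 8*s - 18*z^3 + z^2*(69*s + 51) + z*(390*s^2 + 20*s - 32) + 4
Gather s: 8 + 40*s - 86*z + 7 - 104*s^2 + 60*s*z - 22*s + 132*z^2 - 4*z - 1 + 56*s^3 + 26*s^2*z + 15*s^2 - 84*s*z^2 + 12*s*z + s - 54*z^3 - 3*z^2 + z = 56*s^3 + s^2*(26*z - 89) + s*(-84*z^2 + 72*z + 19) - 54*z^3 + 129*z^2 - 89*z + 14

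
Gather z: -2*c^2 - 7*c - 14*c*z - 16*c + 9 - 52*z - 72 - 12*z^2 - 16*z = -2*c^2 - 23*c - 12*z^2 + z*(-14*c - 68) - 63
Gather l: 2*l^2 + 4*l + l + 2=2*l^2 + 5*l + 2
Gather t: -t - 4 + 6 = 2 - t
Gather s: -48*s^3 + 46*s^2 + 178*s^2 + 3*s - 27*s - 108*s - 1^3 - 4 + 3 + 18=-48*s^3 + 224*s^2 - 132*s + 16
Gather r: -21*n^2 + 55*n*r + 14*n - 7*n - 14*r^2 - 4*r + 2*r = -21*n^2 + 7*n - 14*r^2 + r*(55*n - 2)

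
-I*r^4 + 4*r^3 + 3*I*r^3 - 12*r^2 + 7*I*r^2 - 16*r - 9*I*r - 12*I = (r - 4)*(r + 1)*(r + 3*I)*(-I*r + 1)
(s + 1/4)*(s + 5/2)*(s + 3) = s^3 + 23*s^2/4 + 71*s/8 + 15/8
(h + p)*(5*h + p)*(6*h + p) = 30*h^3 + 41*h^2*p + 12*h*p^2 + p^3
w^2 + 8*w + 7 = (w + 1)*(w + 7)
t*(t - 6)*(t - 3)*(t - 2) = t^4 - 11*t^3 + 36*t^2 - 36*t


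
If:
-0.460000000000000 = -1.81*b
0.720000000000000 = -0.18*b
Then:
No Solution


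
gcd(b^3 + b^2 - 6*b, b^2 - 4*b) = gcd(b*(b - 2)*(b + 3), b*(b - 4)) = b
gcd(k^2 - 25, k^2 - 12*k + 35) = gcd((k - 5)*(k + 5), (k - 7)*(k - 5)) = k - 5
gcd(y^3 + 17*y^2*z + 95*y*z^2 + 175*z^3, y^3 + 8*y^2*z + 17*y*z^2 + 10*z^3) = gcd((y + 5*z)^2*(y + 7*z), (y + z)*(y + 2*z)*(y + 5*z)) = y + 5*z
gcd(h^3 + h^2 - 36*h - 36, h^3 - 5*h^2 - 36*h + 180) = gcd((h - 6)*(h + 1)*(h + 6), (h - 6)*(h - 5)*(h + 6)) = h^2 - 36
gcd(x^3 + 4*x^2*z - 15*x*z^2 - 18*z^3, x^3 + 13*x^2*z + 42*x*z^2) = x + 6*z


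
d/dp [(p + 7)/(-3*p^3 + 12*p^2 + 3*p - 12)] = (-p^3 + 4*p^2 + p - (p + 7)*(-3*p^2 + 8*p + 1) - 4)/(3*(p^3 - 4*p^2 - p + 4)^2)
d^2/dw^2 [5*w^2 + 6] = 10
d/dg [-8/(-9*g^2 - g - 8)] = 8*(-18*g - 1)/(9*g^2 + g + 8)^2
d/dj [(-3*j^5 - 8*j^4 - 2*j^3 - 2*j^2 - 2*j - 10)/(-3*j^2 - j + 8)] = (27*j^6 + 60*j^5 - 90*j^4 - 252*j^3 - 52*j^2 - 92*j - 26)/(9*j^4 + 6*j^3 - 47*j^2 - 16*j + 64)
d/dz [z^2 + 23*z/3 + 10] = 2*z + 23/3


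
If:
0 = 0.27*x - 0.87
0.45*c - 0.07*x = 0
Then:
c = 0.50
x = 3.22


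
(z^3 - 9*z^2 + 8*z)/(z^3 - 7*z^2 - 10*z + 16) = z/(z + 2)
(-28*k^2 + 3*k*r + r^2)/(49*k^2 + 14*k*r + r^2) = (-4*k + r)/(7*k + r)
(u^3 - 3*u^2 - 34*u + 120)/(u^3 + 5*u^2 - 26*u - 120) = (u - 4)/(u + 4)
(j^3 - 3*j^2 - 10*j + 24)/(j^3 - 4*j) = (j^2 - j - 12)/(j*(j + 2))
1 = 1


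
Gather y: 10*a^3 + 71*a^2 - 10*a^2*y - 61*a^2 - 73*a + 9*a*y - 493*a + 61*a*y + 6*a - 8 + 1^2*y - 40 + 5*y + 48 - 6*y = 10*a^3 + 10*a^2 - 560*a + y*(-10*a^2 + 70*a)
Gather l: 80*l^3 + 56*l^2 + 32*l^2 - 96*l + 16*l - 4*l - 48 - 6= 80*l^3 + 88*l^2 - 84*l - 54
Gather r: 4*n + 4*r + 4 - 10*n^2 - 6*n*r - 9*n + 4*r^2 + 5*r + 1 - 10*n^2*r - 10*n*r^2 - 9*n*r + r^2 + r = -10*n^2 - 5*n + r^2*(5 - 10*n) + r*(-10*n^2 - 15*n + 10) + 5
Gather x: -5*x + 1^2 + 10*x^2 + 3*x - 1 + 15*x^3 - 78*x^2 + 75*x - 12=15*x^3 - 68*x^2 + 73*x - 12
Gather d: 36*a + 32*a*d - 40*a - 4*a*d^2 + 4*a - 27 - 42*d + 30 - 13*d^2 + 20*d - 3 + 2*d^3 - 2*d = 2*d^3 + d^2*(-4*a - 13) + d*(32*a - 24)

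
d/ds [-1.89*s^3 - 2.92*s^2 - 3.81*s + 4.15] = -5.67*s^2 - 5.84*s - 3.81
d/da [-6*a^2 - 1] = -12*a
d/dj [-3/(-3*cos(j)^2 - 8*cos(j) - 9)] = 6*(3*cos(j) + 4)*sin(j)/(3*cos(j)^2 + 8*cos(j) + 9)^2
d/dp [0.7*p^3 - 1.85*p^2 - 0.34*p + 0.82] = 2.1*p^2 - 3.7*p - 0.34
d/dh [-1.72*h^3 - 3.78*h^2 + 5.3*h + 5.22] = -5.16*h^2 - 7.56*h + 5.3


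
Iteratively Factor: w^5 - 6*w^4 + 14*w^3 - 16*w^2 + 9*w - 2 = (w - 2)*(w^4 - 4*w^3 + 6*w^2 - 4*w + 1) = (w - 2)*(w - 1)*(w^3 - 3*w^2 + 3*w - 1) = (w - 2)*(w - 1)^2*(w^2 - 2*w + 1) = (w - 2)*(w - 1)^3*(w - 1)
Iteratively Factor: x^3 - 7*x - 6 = (x - 3)*(x^2 + 3*x + 2) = (x - 3)*(x + 1)*(x + 2)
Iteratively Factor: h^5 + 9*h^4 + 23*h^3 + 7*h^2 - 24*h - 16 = (h + 1)*(h^4 + 8*h^3 + 15*h^2 - 8*h - 16) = (h + 1)*(h + 4)*(h^3 + 4*h^2 - h - 4) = (h + 1)*(h + 4)^2*(h^2 - 1) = (h + 1)^2*(h + 4)^2*(h - 1)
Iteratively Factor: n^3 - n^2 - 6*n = (n)*(n^2 - n - 6) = n*(n - 3)*(n + 2)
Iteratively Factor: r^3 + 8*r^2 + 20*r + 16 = (r + 4)*(r^2 + 4*r + 4) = (r + 2)*(r + 4)*(r + 2)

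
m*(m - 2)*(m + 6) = m^3 + 4*m^2 - 12*m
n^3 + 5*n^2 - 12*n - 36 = (n - 3)*(n + 2)*(n + 6)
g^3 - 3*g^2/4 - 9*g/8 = g*(g - 3/2)*(g + 3/4)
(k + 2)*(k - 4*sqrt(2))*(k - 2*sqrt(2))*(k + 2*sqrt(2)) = k^4 - 4*sqrt(2)*k^3 + 2*k^3 - 8*sqrt(2)*k^2 - 8*k^2 - 16*k + 32*sqrt(2)*k + 64*sqrt(2)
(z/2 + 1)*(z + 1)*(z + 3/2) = z^3/2 + 9*z^2/4 + 13*z/4 + 3/2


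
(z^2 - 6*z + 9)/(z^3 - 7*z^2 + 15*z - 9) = 1/(z - 1)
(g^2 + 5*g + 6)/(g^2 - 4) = (g + 3)/(g - 2)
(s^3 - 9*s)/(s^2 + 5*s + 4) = s*(s^2 - 9)/(s^2 + 5*s + 4)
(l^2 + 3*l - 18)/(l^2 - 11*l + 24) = (l + 6)/(l - 8)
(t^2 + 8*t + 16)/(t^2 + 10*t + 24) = (t + 4)/(t + 6)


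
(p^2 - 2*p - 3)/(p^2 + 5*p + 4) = (p - 3)/(p + 4)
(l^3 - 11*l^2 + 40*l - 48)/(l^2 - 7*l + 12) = l - 4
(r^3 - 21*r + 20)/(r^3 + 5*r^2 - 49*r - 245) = (r^2 - 5*r + 4)/(r^2 - 49)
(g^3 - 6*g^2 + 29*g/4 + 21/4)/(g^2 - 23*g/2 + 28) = (2*g^2 - 5*g - 3)/(2*(g - 8))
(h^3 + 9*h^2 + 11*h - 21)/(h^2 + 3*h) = h + 6 - 7/h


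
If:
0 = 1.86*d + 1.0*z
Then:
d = -0.537634408602151*z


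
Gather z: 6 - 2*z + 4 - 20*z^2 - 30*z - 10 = -20*z^2 - 32*z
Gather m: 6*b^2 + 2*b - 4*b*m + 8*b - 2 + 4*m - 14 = 6*b^2 + 10*b + m*(4 - 4*b) - 16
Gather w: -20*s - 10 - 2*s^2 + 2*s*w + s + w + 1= -2*s^2 - 19*s + w*(2*s + 1) - 9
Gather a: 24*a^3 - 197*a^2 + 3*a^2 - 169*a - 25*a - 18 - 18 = 24*a^3 - 194*a^2 - 194*a - 36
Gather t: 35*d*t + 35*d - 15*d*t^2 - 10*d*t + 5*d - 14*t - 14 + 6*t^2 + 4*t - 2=40*d + t^2*(6 - 15*d) + t*(25*d - 10) - 16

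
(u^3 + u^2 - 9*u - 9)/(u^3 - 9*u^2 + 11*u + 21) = (u + 3)/(u - 7)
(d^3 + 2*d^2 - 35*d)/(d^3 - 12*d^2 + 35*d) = (d + 7)/(d - 7)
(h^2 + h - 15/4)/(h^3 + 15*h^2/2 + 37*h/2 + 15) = (h - 3/2)/(h^2 + 5*h + 6)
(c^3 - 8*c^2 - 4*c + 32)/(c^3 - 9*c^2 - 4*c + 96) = (c^2 - 4)/(c^2 - c - 12)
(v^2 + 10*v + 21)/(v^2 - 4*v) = (v^2 + 10*v + 21)/(v*(v - 4))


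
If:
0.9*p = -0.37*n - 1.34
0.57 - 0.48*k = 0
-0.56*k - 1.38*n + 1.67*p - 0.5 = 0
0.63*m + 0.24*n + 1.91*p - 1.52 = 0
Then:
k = 1.19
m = 5.40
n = -1.77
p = -0.76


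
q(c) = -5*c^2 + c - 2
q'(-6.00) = 61.00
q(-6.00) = -188.00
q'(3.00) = -29.00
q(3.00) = -44.00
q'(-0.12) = 2.20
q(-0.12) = -2.19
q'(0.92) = -8.20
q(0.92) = -5.31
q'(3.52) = -34.20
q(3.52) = -60.43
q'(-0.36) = 4.60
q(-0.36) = -3.01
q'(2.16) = -20.60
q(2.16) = -23.17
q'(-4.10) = 42.00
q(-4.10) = -90.15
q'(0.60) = -5.00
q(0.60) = -3.20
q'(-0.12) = 2.20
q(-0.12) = -2.19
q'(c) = 1 - 10*c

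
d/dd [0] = 0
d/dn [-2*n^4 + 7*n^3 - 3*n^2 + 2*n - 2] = -8*n^3 + 21*n^2 - 6*n + 2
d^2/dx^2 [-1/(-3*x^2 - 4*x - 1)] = 2*(-9*x^2 - 12*x + 4*(3*x + 2)^2 - 3)/(3*x^2 + 4*x + 1)^3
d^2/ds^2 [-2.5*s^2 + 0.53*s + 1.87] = -5.00000000000000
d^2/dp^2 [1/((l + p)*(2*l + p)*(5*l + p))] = 2*(209*l^4 + 378*l^3*p + 243*l^2*p^2 + 64*l*p^3 + 6*p^4)/(1000*l^9 + 5100*l^8*p + 11070*l^7*p^2 + 13373*l^6*p^3 + 9876*l^5*p^4 + 4611*l^4*p^5 + 1358*l^3*p^6 + 243*l^2*p^7 + 24*l*p^8 + p^9)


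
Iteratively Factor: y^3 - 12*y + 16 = (y + 4)*(y^2 - 4*y + 4) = (y - 2)*(y + 4)*(y - 2)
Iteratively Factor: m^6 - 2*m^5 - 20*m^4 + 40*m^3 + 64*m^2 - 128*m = (m - 2)*(m^5 - 20*m^3 + 64*m) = (m - 2)*(m + 2)*(m^4 - 2*m^3 - 16*m^2 + 32*m) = (m - 2)^2*(m + 2)*(m^3 - 16*m) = (m - 4)*(m - 2)^2*(m + 2)*(m^2 + 4*m) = m*(m - 4)*(m - 2)^2*(m + 2)*(m + 4)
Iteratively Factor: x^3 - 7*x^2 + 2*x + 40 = (x - 5)*(x^2 - 2*x - 8) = (x - 5)*(x + 2)*(x - 4)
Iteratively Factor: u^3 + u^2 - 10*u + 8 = (u + 4)*(u^2 - 3*u + 2) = (u - 1)*(u + 4)*(u - 2)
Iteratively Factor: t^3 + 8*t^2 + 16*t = (t + 4)*(t^2 + 4*t) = (t + 4)^2*(t)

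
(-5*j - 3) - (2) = -5*j - 5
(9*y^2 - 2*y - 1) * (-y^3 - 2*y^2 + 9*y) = -9*y^5 - 16*y^4 + 86*y^3 - 16*y^2 - 9*y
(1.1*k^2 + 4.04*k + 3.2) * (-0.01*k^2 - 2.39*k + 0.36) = -0.011*k^4 - 2.6694*k^3 - 9.2916*k^2 - 6.1936*k + 1.152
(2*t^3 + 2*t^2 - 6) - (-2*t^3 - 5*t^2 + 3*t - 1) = 4*t^3 + 7*t^2 - 3*t - 5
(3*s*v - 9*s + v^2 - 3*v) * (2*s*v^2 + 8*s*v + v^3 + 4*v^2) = 6*s^2*v^3 + 6*s^2*v^2 - 72*s^2*v + 5*s*v^4 + 5*s*v^3 - 60*s*v^2 + v^5 + v^4 - 12*v^3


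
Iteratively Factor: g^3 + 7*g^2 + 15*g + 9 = (g + 3)*(g^2 + 4*g + 3) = (g + 1)*(g + 3)*(g + 3)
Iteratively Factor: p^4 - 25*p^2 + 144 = (p - 3)*(p^3 + 3*p^2 - 16*p - 48) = (p - 3)*(p + 3)*(p^2 - 16) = (p - 4)*(p - 3)*(p + 3)*(p + 4)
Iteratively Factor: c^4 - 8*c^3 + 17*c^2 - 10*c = (c - 1)*(c^3 - 7*c^2 + 10*c) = c*(c - 1)*(c^2 - 7*c + 10) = c*(c - 2)*(c - 1)*(c - 5)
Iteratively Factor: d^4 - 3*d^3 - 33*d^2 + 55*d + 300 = (d + 4)*(d^3 - 7*d^2 - 5*d + 75) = (d - 5)*(d + 4)*(d^2 - 2*d - 15) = (d - 5)*(d + 3)*(d + 4)*(d - 5)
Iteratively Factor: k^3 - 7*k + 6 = (k - 1)*(k^2 + k - 6) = (k - 1)*(k + 3)*(k - 2)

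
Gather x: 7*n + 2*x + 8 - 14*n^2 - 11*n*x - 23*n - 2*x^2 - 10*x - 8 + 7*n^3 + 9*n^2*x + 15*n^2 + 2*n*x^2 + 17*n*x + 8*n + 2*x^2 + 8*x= 7*n^3 + n^2 + 2*n*x^2 - 8*n + x*(9*n^2 + 6*n)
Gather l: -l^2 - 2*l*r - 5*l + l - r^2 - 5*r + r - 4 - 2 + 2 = -l^2 + l*(-2*r - 4) - r^2 - 4*r - 4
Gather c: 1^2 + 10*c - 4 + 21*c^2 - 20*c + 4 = 21*c^2 - 10*c + 1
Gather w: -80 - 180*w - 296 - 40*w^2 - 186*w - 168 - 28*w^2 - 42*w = -68*w^2 - 408*w - 544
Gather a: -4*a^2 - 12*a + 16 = -4*a^2 - 12*a + 16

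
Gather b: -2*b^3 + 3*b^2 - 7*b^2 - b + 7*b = -2*b^3 - 4*b^2 + 6*b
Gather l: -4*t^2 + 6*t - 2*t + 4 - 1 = -4*t^2 + 4*t + 3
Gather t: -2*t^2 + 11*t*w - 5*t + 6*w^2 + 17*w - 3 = -2*t^2 + t*(11*w - 5) + 6*w^2 + 17*w - 3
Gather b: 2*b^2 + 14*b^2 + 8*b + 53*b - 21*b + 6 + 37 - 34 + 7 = 16*b^2 + 40*b + 16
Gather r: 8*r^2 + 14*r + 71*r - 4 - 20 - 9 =8*r^2 + 85*r - 33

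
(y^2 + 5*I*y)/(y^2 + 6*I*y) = (y + 5*I)/(y + 6*I)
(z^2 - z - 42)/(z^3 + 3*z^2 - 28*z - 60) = (z - 7)/(z^2 - 3*z - 10)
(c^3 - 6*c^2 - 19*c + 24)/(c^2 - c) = c - 5 - 24/c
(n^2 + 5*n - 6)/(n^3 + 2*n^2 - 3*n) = (n + 6)/(n*(n + 3))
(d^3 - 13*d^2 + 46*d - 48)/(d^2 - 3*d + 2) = (d^2 - 11*d + 24)/(d - 1)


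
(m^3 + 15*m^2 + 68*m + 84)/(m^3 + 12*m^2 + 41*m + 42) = (m + 6)/(m + 3)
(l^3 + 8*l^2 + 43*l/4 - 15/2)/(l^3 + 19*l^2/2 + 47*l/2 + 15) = (l - 1/2)/(l + 1)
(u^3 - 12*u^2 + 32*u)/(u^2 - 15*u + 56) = u*(u - 4)/(u - 7)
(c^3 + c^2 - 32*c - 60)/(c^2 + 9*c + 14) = (c^2 - c - 30)/(c + 7)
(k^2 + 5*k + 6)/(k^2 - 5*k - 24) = (k + 2)/(k - 8)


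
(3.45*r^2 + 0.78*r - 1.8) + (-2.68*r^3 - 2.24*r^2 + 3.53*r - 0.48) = -2.68*r^3 + 1.21*r^2 + 4.31*r - 2.28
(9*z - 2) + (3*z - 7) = 12*z - 9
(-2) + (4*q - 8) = 4*q - 10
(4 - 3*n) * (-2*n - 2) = 6*n^2 - 2*n - 8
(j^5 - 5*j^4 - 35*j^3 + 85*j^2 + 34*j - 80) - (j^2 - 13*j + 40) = j^5 - 5*j^4 - 35*j^3 + 84*j^2 + 47*j - 120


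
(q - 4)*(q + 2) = q^2 - 2*q - 8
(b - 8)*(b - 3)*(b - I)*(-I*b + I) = -I*b^4 - b^3 + 12*I*b^3 + 12*b^2 - 35*I*b^2 - 35*b + 24*I*b + 24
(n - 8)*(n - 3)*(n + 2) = n^3 - 9*n^2 + 2*n + 48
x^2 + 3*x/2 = x*(x + 3/2)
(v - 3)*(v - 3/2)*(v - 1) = v^3 - 11*v^2/2 + 9*v - 9/2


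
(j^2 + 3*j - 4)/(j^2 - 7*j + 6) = (j + 4)/(j - 6)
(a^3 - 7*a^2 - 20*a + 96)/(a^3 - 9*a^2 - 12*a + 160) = (a - 3)/(a - 5)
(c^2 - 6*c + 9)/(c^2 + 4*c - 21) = (c - 3)/(c + 7)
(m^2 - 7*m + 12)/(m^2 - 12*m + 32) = (m - 3)/(m - 8)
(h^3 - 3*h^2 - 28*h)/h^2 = h - 3 - 28/h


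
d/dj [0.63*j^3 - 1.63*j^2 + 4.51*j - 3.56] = 1.89*j^2 - 3.26*j + 4.51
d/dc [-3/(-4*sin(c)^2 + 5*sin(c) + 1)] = 3*(5 - 8*sin(c))*cos(c)/(-4*sin(c)^2 + 5*sin(c) + 1)^2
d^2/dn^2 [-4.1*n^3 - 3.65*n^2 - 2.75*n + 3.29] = -24.6*n - 7.3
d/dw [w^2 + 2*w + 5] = 2*w + 2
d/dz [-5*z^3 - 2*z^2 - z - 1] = -15*z^2 - 4*z - 1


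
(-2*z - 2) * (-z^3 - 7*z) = 2*z^4 + 2*z^3 + 14*z^2 + 14*z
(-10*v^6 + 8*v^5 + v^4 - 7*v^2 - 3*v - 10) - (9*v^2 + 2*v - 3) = -10*v^6 + 8*v^5 + v^4 - 16*v^2 - 5*v - 7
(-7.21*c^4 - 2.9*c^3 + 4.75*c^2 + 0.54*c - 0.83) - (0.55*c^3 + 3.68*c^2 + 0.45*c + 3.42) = -7.21*c^4 - 3.45*c^3 + 1.07*c^2 + 0.09*c - 4.25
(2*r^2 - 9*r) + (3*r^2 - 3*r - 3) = 5*r^2 - 12*r - 3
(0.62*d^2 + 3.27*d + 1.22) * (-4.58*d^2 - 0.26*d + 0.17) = -2.8396*d^4 - 15.1378*d^3 - 6.3324*d^2 + 0.2387*d + 0.2074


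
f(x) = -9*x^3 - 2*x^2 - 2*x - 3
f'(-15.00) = -6017.00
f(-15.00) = 29952.00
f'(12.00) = -3938.00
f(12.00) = -15867.00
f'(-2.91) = -219.00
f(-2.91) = 207.66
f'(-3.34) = -289.84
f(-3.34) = 316.71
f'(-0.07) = -1.85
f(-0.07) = -2.87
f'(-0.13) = -1.94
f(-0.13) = -2.75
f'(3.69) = -384.39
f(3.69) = -489.80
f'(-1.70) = -73.23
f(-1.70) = 38.84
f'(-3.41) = -302.32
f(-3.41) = 337.43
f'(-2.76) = -196.64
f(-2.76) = 176.51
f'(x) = -27*x^2 - 4*x - 2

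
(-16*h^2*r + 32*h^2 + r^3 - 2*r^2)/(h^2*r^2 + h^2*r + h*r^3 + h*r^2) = (-16*h^2*r + 32*h^2 + r^3 - 2*r^2)/(h*r*(h*r + h + r^2 + r))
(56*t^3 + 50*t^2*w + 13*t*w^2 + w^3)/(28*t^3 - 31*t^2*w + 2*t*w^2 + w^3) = (8*t^2 + 6*t*w + w^2)/(4*t^2 - 5*t*w + w^2)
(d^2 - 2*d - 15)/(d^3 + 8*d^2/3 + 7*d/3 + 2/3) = 3*(d^2 - 2*d - 15)/(3*d^3 + 8*d^2 + 7*d + 2)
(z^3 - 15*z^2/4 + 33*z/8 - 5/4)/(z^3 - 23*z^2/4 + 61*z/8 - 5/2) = (z - 2)/(z - 4)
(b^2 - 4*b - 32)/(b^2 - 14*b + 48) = (b + 4)/(b - 6)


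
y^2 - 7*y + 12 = (y - 4)*(y - 3)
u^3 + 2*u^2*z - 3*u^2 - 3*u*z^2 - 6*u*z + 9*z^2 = (u - 3)*(u - z)*(u + 3*z)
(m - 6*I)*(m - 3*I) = m^2 - 9*I*m - 18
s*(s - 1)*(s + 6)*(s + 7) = s^4 + 12*s^3 + 29*s^2 - 42*s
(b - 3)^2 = b^2 - 6*b + 9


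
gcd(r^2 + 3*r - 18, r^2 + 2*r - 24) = r + 6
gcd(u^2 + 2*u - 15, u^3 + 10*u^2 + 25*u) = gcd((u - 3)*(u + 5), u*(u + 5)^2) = u + 5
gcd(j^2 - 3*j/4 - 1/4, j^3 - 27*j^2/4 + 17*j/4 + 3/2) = j^2 - 3*j/4 - 1/4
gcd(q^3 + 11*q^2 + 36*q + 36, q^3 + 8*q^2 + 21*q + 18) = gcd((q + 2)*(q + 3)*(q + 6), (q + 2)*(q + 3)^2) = q^2 + 5*q + 6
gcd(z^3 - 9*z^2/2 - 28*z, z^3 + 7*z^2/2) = z^2 + 7*z/2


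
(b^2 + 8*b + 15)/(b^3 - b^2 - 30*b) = (b + 3)/(b*(b - 6))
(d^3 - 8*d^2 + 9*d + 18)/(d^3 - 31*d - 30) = (d - 3)/(d + 5)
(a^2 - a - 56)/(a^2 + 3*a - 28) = (a - 8)/(a - 4)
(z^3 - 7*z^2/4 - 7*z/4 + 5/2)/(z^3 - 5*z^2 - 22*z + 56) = (4*z^2 + z - 5)/(4*(z^2 - 3*z - 28))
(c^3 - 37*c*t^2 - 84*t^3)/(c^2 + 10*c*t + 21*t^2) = (c^2 - 3*c*t - 28*t^2)/(c + 7*t)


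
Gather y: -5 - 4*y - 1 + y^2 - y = y^2 - 5*y - 6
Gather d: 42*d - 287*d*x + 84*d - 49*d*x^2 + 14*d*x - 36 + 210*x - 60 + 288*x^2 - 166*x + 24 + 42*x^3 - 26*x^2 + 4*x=d*(-49*x^2 - 273*x + 126) + 42*x^3 + 262*x^2 + 48*x - 72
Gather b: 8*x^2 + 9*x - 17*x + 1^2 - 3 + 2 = 8*x^2 - 8*x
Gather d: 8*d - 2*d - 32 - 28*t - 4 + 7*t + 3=6*d - 21*t - 33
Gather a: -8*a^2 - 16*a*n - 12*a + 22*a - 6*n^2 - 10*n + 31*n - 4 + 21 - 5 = -8*a^2 + a*(10 - 16*n) - 6*n^2 + 21*n + 12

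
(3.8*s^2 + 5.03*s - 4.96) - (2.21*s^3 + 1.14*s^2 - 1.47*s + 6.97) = -2.21*s^3 + 2.66*s^2 + 6.5*s - 11.93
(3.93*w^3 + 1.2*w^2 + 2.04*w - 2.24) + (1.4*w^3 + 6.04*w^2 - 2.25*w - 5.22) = 5.33*w^3 + 7.24*w^2 - 0.21*w - 7.46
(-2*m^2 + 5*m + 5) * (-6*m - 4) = 12*m^3 - 22*m^2 - 50*m - 20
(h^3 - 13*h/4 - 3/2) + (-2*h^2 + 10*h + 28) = h^3 - 2*h^2 + 27*h/4 + 53/2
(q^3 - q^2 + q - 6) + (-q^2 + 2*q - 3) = q^3 - 2*q^2 + 3*q - 9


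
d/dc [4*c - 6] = 4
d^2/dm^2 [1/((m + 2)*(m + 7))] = 2*((m + 2)^2 + (m + 2)*(m + 7) + (m + 7)^2)/((m + 2)^3*(m + 7)^3)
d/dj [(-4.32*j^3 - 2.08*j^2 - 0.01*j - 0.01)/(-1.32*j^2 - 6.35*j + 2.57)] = (5.7024*j^4 + 54.864*j^3 - 20.1124*j^2 - 10.7176*j - 0.0892)/(1.7424*j^4 + 16.764*j^3 + 33.5377*j^2 - 32.639*j + 6.6049)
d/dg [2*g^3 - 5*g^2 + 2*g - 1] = 6*g^2 - 10*g + 2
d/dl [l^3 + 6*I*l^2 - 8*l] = 3*l^2 + 12*I*l - 8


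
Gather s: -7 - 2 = -9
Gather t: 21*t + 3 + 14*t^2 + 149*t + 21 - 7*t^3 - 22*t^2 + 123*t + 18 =-7*t^3 - 8*t^2 + 293*t + 42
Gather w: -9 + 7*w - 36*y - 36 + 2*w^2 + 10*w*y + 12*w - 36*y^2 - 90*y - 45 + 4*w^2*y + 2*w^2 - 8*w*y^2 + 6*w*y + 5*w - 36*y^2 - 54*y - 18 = w^2*(4*y + 4) + w*(-8*y^2 + 16*y + 24) - 72*y^2 - 180*y - 108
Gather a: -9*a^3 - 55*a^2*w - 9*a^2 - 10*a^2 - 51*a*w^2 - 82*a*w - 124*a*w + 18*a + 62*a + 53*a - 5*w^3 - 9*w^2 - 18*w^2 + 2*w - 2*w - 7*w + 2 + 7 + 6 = -9*a^3 + a^2*(-55*w - 19) + a*(-51*w^2 - 206*w + 133) - 5*w^3 - 27*w^2 - 7*w + 15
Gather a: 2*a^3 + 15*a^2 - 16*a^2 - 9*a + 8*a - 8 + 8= 2*a^3 - a^2 - a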